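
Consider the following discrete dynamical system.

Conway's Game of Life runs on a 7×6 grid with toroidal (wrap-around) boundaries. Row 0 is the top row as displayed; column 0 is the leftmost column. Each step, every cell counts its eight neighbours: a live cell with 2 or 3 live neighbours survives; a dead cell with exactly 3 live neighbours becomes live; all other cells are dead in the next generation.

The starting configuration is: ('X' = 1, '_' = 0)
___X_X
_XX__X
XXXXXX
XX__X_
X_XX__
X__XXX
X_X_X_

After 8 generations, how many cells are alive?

[0] ___X_X
_XX__X
XXXXXX
XX__X_
X_XX__
X__XXX
X_X_X_
[1] ___X_X
______
______
______
__X___
X_____
XXX___
[2] XXX___
______
______
______
______
X_X___
XXX__X
[3] __X__X
_X____
______
______
______
X_X__X
___X_X
[4] X_X_X_
______
______
______
______
X___XX
_XXX_X
[5] X_X_XX
______
______
______
_____X
XXXXXX
__X___
[6] _X_X_X
_____X
______
______
_XXX_X
XXXXXX
______
[7] X___X_
X___X_
______
__X___
_____X
_____X
______
[8] ______
______
______
______
______
______
_____X

1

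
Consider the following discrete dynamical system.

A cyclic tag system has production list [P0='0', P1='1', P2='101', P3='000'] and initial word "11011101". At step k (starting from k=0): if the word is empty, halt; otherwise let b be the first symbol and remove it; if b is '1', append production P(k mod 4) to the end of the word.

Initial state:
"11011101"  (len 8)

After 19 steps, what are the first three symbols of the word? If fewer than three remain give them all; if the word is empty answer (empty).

gen 0: "11011101"  (len 8)
gen 1: "10111010"  (len 8)
gen 2: "01110101"  (len 8)
gen 3: "1110101"  (len 7)
gen 4: "110101000"  (len 9)
gen 5: "101010000"  (len 9)
gen 6: "010100001"  (len 9)
gen 7: "10100001"  (len 8)
gen 8: "0100001000"  (len 10)
gen 9: "100001000"  (len 9)
gen 10: "000010001"  (len 9)
gen 11: "00010001"  (len 8)
gen 12: "0010001"  (len 7)
gen 13: "010001"  (len 6)
gen 14: "10001"  (len 5)
gen 15: "0001101"  (len 7)
gen 16: "001101"  (len 6)
gen 17: "01101"  (len 5)
gen 18: "1101"  (len 4)
gen 19: "101101"  (len 6)

101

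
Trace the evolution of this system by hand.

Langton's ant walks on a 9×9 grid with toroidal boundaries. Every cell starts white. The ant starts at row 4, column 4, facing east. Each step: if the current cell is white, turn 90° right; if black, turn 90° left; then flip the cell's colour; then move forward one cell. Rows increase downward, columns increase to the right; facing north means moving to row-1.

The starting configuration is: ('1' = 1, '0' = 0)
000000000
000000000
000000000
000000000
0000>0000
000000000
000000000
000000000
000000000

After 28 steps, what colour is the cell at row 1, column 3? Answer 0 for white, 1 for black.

t=0: 000000000
000000000
000000000
000000000
0000>0000
000000000
000000000
000000000
000000000
t=1: 000000000
000000000
000000000
000000000
000010000
0000v0000
000000000
000000000
000000000
t=2: 000000000
000000000
000000000
000000000
000010000
000<10000
000000000
000000000
000000000
t=3: 000000000
000000000
000000000
000000000
000^10000
000110000
000000000
000000000
000000000
t=4: 000000000
000000000
000000000
000000000
0001>0000
000110000
000000000
000000000
000000000
t=5: 000000000
000000000
000000000
0000^0000
000100000
000110000
000000000
000000000
000000000
t=6: 000000000
000000000
000000000
00001>000
000100000
000110000
000000000
000000000
000000000
t=7: 000000000
000000000
000000000
000011000
00010v000
000110000
000000000
000000000
000000000
t=8: 000000000
000000000
000000000
000011000
0001<1000
000110000
000000000
000000000
000000000
t=9: 000000000
000000000
000000000
0000^1000
000111000
000110000
000000000
000000000
000000000
t=10: 000000000
000000000
000000000
000<01000
000111000
000110000
000000000
000000000
000000000
t=11: 000000000
000000000
000^00000
000101000
000111000
000110000
000000000
000000000
000000000
t=12: 000000000
000000000
0001>0000
000101000
000111000
000110000
000000000
000000000
000000000
t=13: 000000000
000000000
000110000
0001v1000
000111000
000110000
000000000
000000000
000000000
t=14: 000000000
000000000
000110000
000<11000
000111000
000110000
000000000
000000000
000000000
t=15: 000000000
000000000
000110000
000011000
000v11000
000110000
000000000
000000000
000000000
t=16: 000000000
000000000
000110000
000011000
0000>1000
000110000
000000000
000000000
000000000
t=17: 000000000
000000000
000110000
0000^1000
000001000
000110000
000000000
000000000
000000000
t=18: 000000000
000000000
000110000
000<01000
000001000
000110000
000000000
000000000
000000000
t=19: 000000000
000000000
000^10000
000101000
000001000
000110000
000000000
000000000
000000000
t=20: 000000000
000000000
00<010000
000101000
000001000
000110000
000000000
000000000
000000000
t=21: 000000000
00^000000
001010000
000101000
000001000
000110000
000000000
000000000
000000000
t=22: 000000000
001>00000
001010000
000101000
000001000
000110000
000000000
000000000
000000000
t=23: 000000000
001100000
001v10000
000101000
000001000
000110000
000000000
000000000
000000000
t=24: 000000000
001100000
00<110000
000101000
000001000
000110000
000000000
000000000
000000000
t=25: 000000000
001100000
000110000
00v101000
000001000
000110000
000000000
000000000
000000000
t=26: 000000000
001100000
000110000
0<1101000
000001000
000110000
000000000
000000000
000000000
t=27: 000000000
001100000
0^0110000
011101000
000001000
000110000
000000000
000000000
000000000
t=28: 000000000
001100000
01>110000
011101000
000001000
000110000
000000000
000000000
000000000

1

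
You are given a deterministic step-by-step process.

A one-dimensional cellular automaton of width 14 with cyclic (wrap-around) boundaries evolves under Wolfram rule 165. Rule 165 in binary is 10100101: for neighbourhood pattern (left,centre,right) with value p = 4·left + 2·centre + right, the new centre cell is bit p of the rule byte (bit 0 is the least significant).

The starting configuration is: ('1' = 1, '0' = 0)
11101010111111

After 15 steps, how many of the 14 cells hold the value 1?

12

t=0: 11101010111111
t=1: 11011111011111
t=2: 10101110101111
t=3: 01110101110111
t=4: 10101110101010
t=5: 11110101111111
t=6: 11101110111111
t=7: 11010101011111
t=8: 10111111101111
t=9: 01011111010111
t=10: 11101110111010
t=11: 01010101010111
t=12: 11111111111010
t=13: 01111111110111
t=14: 10111111101010
t=15: 11011111011111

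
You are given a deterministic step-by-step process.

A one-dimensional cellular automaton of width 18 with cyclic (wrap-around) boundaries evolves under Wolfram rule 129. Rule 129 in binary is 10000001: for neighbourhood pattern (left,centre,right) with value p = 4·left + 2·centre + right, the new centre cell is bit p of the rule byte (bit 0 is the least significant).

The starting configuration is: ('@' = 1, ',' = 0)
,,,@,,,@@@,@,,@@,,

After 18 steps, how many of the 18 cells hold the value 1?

10

0) ,,,@,,,@@@,@,,@@,,
1) @@,,,@,,@,,,,,,,,@
2) @,,@,,,,,,@@@@@@,,
3) ,,,,,@@@@,,@@@@,,,
4) @@@@,,@@,,,,@@,,@@
5) @@@,,,,,,@@,,,,,,@
6) @@,,@@@@,,,,@@@@,,
7) ,,,,,@@,,@@,,@@,,,
8) @@@@,,,,,,,,,,,,@@
9) @@@,,@@@@@@@@@@,,@
10) @@,,,,@@@@@@@@,,,,
11) ,,,@@,,@@@@@@,,@@,
12) @@,,,,,,@@@@,,,,,,
13) ,,,@@@@,,@@,,@@@@,
14) @@,,@@,,,,,,,,@@,,
15) ,,,,,,,@@@@@@,,,,,
16) @@@@@@,,@@@@,,@@@@
17) @@@@@,,,,@@,,,,@@@
18) @@@@,,@@,,,,@@,,@@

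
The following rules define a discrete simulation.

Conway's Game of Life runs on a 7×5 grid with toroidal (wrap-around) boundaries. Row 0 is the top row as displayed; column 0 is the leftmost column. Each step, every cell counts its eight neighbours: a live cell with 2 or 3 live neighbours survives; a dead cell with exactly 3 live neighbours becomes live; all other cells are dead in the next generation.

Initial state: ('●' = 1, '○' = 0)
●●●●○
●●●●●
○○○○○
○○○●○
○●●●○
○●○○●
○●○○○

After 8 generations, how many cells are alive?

t=0: ●●●●○
●●●●●
○○○○○
○○○●○
○●●●○
○●○○●
○●○○○
t=1: ○○○○○
○○○○○
●●○○○
○○○●○
●●○●●
○●○●○
○○○●●
t=2: ○○○○○
○○○○○
○○○○○
○○○●○
●●○●○
○●○○○
○○●●●
t=3: ○○○●○
○○○○○
○○○○○
○○●○●
●●○○●
○●○○○
○○●●○
t=4: ○○●●○
○○○○○
○○○○○
○●○●●
○●●●●
○●○●●
○○●●○
t=5: ○○●●○
○○○○○
○○○○○
○●○○●
○●○○○
○●○○○
○●○○○
t=6: ○○●○○
○○○○○
○○○○○
●○○○○
○●●○○
●●●○○
○●○○○
t=7: ○○○○○
○○○○○
○○○○○
○●○○○
○○●○○
●○○○○
●○○○○
t=8: ○○○○○
○○○○○
○○○○○
○○○○○
○●○○○
○●○○○
○○○○○

2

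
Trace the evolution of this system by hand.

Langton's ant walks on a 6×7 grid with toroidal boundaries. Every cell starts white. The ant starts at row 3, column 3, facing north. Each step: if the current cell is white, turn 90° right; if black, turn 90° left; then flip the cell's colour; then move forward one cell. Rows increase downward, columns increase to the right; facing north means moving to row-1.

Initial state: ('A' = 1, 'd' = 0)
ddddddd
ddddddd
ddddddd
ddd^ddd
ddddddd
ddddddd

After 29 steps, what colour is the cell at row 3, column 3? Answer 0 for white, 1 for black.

0) ddddddd
ddddddd
ddddddd
ddd^ddd
ddddddd
ddddddd
1) ddddddd
ddddddd
ddddddd
dddA>dd
ddddddd
ddddddd
2) ddddddd
ddddddd
ddddddd
dddAAdd
ddddvdd
ddddddd
3) ddddddd
ddddddd
ddddddd
dddAAdd
ddd<Add
ddddddd
4) ddddddd
ddddddd
ddddddd
ddd^Add
dddAAdd
ddddddd
5) ddddddd
ddddddd
ddddddd
dd<dAdd
dddAAdd
ddddddd
6) ddddddd
ddddddd
dd^dddd
ddAdAdd
dddAAdd
ddddddd
7) ddddddd
ddddddd
ddA>ddd
ddAdAdd
dddAAdd
ddddddd
8) ddddddd
ddddddd
ddAAddd
ddAvAdd
dddAAdd
ddddddd
9) ddddddd
ddddddd
ddAAddd
dd<AAdd
dddAAdd
ddddddd
10) ddddddd
ddddddd
ddAAddd
dddAAdd
ddvAAdd
ddddddd
11) ddddddd
ddddddd
ddAAddd
dddAAdd
d<AAAdd
ddddddd
12) ddddddd
ddddddd
ddAAddd
d^dAAdd
dAAAAdd
ddddddd
13) ddddddd
ddddddd
ddAAddd
dA>AAdd
dAAAAdd
ddddddd
14) ddddddd
ddddddd
ddAAddd
dAAAAdd
dAvAAdd
ddddddd
15) ddddddd
ddddddd
ddAAddd
dAAAAdd
dAd>Add
ddddddd
16) ddddddd
ddddddd
ddAAddd
dAA^Add
dAddAdd
ddddddd
17) ddddddd
ddddddd
ddAAddd
dA<dAdd
dAddAdd
ddddddd
18) ddddddd
ddddddd
ddAAddd
dAddAdd
dAvdAdd
ddddddd
19) ddddddd
ddddddd
ddAAddd
dAddAdd
d<AdAdd
ddddddd
20) ddddddd
ddddddd
ddAAddd
dAddAdd
ddAdAdd
dvddddd
21) ddddddd
ddddddd
ddAAddd
dAddAdd
ddAdAdd
<Addddd
22) ddddddd
ddddddd
ddAAddd
dAddAdd
^dAdAdd
AAddddd
23) ddddddd
ddddddd
ddAAddd
dAddAdd
A>AdAdd
AAddddd
24) ddddddd
ddddddd
ddAAddd
dAddAdd
AAAdAdd
Avddddd
25) ddddddd
ddddddd
ddAAddd
dAddAdd
AAAdAdd
Ad>dddd
26) ddvdddd
ddddddd
ddAAddd
dAddAdd
AAAdAdd
AdAdddd
27) d<Adddd
ddddddd
ddAAddd
dAddAdd
AAAdAdd
AdAdddd
28) dAAdddd
ddddddd
ddAAddd
dAddAdd
AAAdAdd
A^Adddd
29) dAAdddd
ddddddd
ddAAddd
dAddAdd
AAAdAdd
AA>dddd

0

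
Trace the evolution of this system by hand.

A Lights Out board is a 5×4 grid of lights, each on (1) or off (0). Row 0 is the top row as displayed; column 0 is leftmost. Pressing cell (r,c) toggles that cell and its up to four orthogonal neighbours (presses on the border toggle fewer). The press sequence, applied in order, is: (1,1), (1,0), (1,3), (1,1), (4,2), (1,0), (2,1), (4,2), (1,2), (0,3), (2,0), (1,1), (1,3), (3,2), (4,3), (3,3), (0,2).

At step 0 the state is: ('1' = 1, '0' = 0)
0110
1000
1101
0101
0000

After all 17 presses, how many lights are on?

8

k=0  0110
1000
1101
0101
0000
k=1  0010
0110
1001
0101
0000
k=2  1010
1010
0001
0101
0000
k=3  1011
1001
0000
0101
0000
k=4  1111
0111
0100
0101
0000
k=5  1111
0111
0100
0111
0111
k=6  0111
1011
1100
0111
0111
k=7  0111
1111
0010
0011
0111
k=8  0111
1111
0010
0001
0000
k=9  0101
1000
0000
0001
0000
k=10  0110
1001
0000
0001
0000
k=11  0110
0001
1100
1001
0000
k=12  0010
1111
1000
1001
0000
k=13  0011
1100
1001
1001
0000
k=14  0011
1100
1011
1110
0010
k=15  0011
1100
1011
1111
0001
k=16  0011
1100
1010
1100
0000
k=17  0100
1110
1010
1100
0000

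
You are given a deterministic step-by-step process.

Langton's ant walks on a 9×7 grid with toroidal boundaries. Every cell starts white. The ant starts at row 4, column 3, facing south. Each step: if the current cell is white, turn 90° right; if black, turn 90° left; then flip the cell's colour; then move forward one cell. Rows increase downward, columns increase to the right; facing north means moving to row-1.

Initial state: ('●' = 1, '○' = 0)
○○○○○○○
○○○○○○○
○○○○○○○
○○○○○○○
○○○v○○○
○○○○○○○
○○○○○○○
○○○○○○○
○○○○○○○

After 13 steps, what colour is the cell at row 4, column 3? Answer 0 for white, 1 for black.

0) ○○○○○○○
○○○○○○○
○○○○○○○
○○○○○○○
○○○v○○○
○○○○○○○
○○○○○○○
○○○○○○○
○○○○○○○
1) ○○○○○○○
○○○○○○○
○○○○○○○
○○○○○○○
○○<●○○○
○○○○○○○
○○○○○○○
○○○○○○○
○○○○○○○
2) ○○○○○○○
○○○○○○○
○○○○○○○
○○^○○○○
○○●●○○○
○○○○○○○
○○○○○○○
○○○○○○○
○○○○○○○
3) ○○○○○○○
○○○○○○○
○○○○○○○
○○●>○○○
○○●●○○○
○○○○○○○
○○○○○○○
○○○○○○○
○○○○○○○
4) ○○○○○○○
○○○○○○○
○○○○○○○
○○●●○○○
○○●v○○○
○○○○○○○
○○○○○○○
○○○○○○○
○○○○○○○
5) ○○○○○○○
○○○○○○○
○○○○○○○
○○●●○○○
○○●○>○○
○○○○○○○
○○○○○○○
○○○○○○○
○○○○○○○
6) ○○○○○○○
○○○○○○○
○○○○○○○
○○●●○○○
○○●○●○○
○○○○v○○
○○○○○○○
○○○○○○○
○○○○○○○
7) ○○○○○○○
○○○○○○○
○○○○○○○
○○●●○○○
○○●○●○○
○○○<●○○
○○○○○○○
○○○○○○○
○○○○○○○
8) ○○○○○○○
○○○○○○○
○○○○○○○
○○●●○○○
○○●^●○○
○○○●●○○
○○○○○○○
○○○○○○○
○○○○○○○
9) ○○○○○○○
○○○○○○○
○○○○○○○
○○●●○○○
○○●●>○○
○○○●●○○
○○○○○○○
○○○○○○○
○○○○○○○
10) ○○○○○○○
○○○○○○○
○○○○○○○
○○●●^○○
○○●●○○○
○○○●●○○
○○○○○○○
○○○○○○○
○○○○○○○
11) ○○○○○○○
○○○○○○○
○○○○○○○
○○●●●>○
○○●●○○○
○○○●●○○
○○○○○○○
○○○○○○○
○○○○○○○
12) ○○○○○○○
○○○○○○○
○○○○○○○
○○●●●●○
○○●●○v○
○○○●●○○
○○○○○○○
○○○○○○○
○○○○○○○
13) ○○○○○○○
○○○○○○○
○○○○○○○
○○●●●●○
○○●●<●○
○○○●●○○
○○○○○○○
○○○○○○○
○○○○○○○

1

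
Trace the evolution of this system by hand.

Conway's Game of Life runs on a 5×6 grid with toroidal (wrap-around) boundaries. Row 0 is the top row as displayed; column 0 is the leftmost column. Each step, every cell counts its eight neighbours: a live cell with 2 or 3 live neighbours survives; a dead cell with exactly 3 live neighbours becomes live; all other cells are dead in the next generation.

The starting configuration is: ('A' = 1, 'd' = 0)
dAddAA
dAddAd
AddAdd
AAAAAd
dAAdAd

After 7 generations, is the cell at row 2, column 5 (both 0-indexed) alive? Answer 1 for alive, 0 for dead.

0) dAddAA
dAddAd
AddAdd
AAAAAd
dAAdAd
1) dAddAA
dAAAAd
Addddd
AdddAd
dddddd
2) AAddAA
dAAAAd
AdAdAd
dddddA
AdddAd
3) dddddd
dddddd
AdAdAd
AAdAAd
dAddAd
4) dddddd
dddddd
AdAdAd
AdddAd
AAAAAA
5) AAAAAA
dddddd
dAdAdd
dddddd
AAAAAd
6) dddddd
dddddA
dddddd
AdddAd
dddddd
7) dddddd
dddddd
dddddA
dddddd
dddddd

1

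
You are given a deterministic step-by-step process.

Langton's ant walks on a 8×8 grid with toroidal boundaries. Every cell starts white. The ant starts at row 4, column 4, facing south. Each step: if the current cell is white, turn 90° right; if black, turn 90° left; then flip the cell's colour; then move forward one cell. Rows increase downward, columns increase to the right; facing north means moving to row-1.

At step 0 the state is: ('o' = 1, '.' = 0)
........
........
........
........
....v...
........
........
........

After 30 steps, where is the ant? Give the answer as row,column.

3,5

[0] ........
........
........
........
....v...
........
........
........
[1] ........
........
........
........
...<o...
........
........
........
[2] ........
........
........
...^....
...oo...
........
........
........
[3] ........
........
........
...o>...
...oo...
........
........
........
[4] ........
........
........
...oo...
...ov...
........
........
........
[5] ........
........
........
...oo...
...o.>..
........
........
........
[6] ........
........
........
...oo...
...o.o..
.....v..
........
........
[7] ........
........
........
...oo...
...o.o..
....<o..
........
........
[8] ........
........
........
...oo...
...o^o..
....oo..
........
........
[9] ........
........
........
...oo...
...oo>..
....oo..
........
........
[10] ........
........
........
...oo^..
...oo...
....oo..
........
........
[11] ........
........
........
...ooo>.
...oo...
....oo..
........
........
[12] ........
........
........
...oooo.
...oo.v.
....oo..
........
........
[13] ........
........
........
...oooo.
...oo<o.
....oo..
........
........
[14] ........
........
........
...oo^o.
...oooo.
....oo..
........
........
[15] ........
........
........
...o<.o.
...oooo.
....oo..
........
........
[16] ........
........
........
...o..o.
...ovoo.
....oo..
........
........
[17] ........
........
........
...o..o.
...o.>o.
....oo..
........
........
[18] ........
........
........
...o.^o.
...o..o.
....oo..
........
........
[19] ........
........
........
...o.o>.
...o..o.
....oo..
........
........
[20] ........
........
......^.
...o.o..
...o..o.
....oo..
........
........
[21] ........
........
......o>
...o.o..
...o..o.
....oo..
........
........
[22] ........
........
......oo
...o.o.v
...o..o.
....oo..
........
........
[23] ........
........
......oo
...o.o<o
...o..o.
....oo..
........
........
[24] ........
........
......^o
...o.ooo
...o..o.
....oo..
........
........
[25] ........
........
.....<.o
...o.ooo
...o..o.
....oo..
........
........
[26] ........
.....^..
.....o.o
...o.ooo
...o..o.
....oo..
........
........
[27] ........
.....o>.
.....o.o
...o.ooo
...o..o.
....oo..
........
........
[28] ........
.....oo.
.....ovo
...o.ooo
...o..o.
....oo..
........
........
[29] ........
.....oo.
.....<oo
...o.ooo
...o..o.
....oo..
........
........
[30] ........
.....oo.
......oo
...o.voo
...o..o.
....oo..
........
........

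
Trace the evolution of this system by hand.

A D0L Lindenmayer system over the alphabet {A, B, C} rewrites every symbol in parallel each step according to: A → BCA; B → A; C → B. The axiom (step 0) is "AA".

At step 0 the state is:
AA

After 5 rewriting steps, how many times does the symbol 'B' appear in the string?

k=0  AA
k=1  BCABCA
k=2  ABBCAABBCA
k=3  BCAAABBCABCAAABBCA
k=4  ABBCABCABCAAABBCAABBCABCABCAAABBCA
k=5  BCAAABBCAABBCAABBCABCABCAAABBCABCAAABBCAABBCAABBCABCABCAAABBCA

22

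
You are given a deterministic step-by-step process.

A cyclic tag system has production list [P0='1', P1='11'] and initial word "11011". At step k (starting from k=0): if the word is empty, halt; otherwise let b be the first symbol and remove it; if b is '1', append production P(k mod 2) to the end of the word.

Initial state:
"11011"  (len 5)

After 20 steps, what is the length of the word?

gen 0: "11011"  (len 5)
gen 1: "10111"  (len 5)
gen 2: "011111"  (len 6)
gen 3: "11111"  (len 5)
gen 4: "111111"  (len 6)
gen 5: "111111"  (len 6)
gen 6: "1111111"  (len 7)
gen 7: "1111111"  (len 7)
gen 8: "11111111"  (len 8)
gen 9: "11111111"  (len 8)
gen 10: "111111111"  (len 9)
gen 11: "111111111"  (len 9)
gen 12: "1111111111"  (len 10)
gen 13: "1111111111"  (len 10)
gen 14: "11111111111"  (len 11)
gen 15: "11111111111"  (len 11)
gen 16: "111111111111"  (len 12)
gen 17: "111111111111"  (len 12)
gen 18: "1111111111111"  (len 13)
gen 19: "1111111111111"  (len 13)
gen 20: "11111111111111"  (len 14)

14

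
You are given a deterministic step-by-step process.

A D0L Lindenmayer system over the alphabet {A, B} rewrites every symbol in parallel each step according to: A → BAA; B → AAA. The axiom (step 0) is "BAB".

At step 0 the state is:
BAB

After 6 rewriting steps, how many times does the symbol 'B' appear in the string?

k=0  BAB
k=1  AAABAAAAA
k=2  BAABAABAAAAABAABAABAABAABAA
k=3  AAABAABAAAAABAABAAAAABAABAABAABAABAAAAABAABAAAAABAABAAAAABAABAAAAABAABAAAAABAABAA
k=4  BAABAABAAAAABAABAAAAABAABAABAABAABAAAAABAABAAAAABAABAABAAB…ABAABAABAABAAAAABAABAAAAABAABAABAABAABAAAAABAABAAAAABAABAA  (len 243)
k=5  AAABAABAAAAABAABAAAAABAABAABAABAABAAAAABAABAAAAABAABAABAAB…ABAABAABAABAAAAABAABAAAAABAABAABAABAABAAAAABAABAAAAABAABAA  (len 729)
k=6  BAABAABAAAAABAABAAAAABAABAABAABAABAAAAABAABAAAAABAABAABAAB…ABAABAABAABAAAAABAABAAAAABAABAABAABAABAAAAABAABAAAAABAABAA  (len 2187)

548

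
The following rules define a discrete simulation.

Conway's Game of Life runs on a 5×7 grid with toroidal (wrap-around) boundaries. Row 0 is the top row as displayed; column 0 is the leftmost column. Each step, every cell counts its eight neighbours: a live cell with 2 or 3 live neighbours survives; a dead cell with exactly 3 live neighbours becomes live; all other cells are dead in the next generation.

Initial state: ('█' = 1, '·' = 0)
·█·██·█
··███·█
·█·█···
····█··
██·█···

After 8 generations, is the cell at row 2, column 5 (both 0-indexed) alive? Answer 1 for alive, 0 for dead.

0

[0] ·█·██·█
··███·█
·█·█···
····█··
██·█···
[1] ·█····█
·█·····
·····█·
██·██··
██·█·█·
[2] ·█····█
█······
███·█··
██·█·█·
···█·█·
[3] █·····█
··█···█
··███··
█··█·█·
·█···█·
[4] ██···██
███··██
·██·███
·█·█·██
·█··██·
[5] ·······
···█···
·······
·█·█···
·█·····
[6] ·······
·······
··█····
··█····
··█····
[7] ·······
·······
·······
·███···
·······
[8] ·······
·······
··█····
··█····
··█····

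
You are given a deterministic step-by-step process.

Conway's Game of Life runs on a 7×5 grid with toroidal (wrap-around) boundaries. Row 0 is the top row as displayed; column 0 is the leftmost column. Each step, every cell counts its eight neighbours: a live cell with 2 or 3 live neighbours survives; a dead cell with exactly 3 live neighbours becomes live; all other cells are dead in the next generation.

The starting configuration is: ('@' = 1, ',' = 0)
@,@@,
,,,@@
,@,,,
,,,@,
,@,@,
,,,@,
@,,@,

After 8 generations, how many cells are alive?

6

k=0  @,@@,
,,,@@
,@,,,
,,,@,
,@,@,
,,,@,
@,,@,
k=1  @@@,,
@@,@@
,,@@@
,,,,,
,,,@@
,,,@,
,@,@,
k=2  ,,,,,
,,,,,
,@@,,
,,@,,
,,,@@
,,,@,
@@,@@
k=3  @,,,@
,,,,,
,@@,,
,@@,,
,,@@@
,,,,,
@,@@@
k=4  @@,,,
@@,,,
,@@,,
@,,,,
,@@@,
@@,,,
@@,@,
k=5  ,,,,,
,,,,,
,,@,,
@,,@,
,,@,@
,,,@,
,,,,,
k=6  ,,,,,
,,,,,
,,,,,
,@@@@
,,@,@
,,,@,
,,,,,
k=7  ,,,,,
,,,,,
,,@@,
@@@,@
@@,,@
,,,@,
,,,,,
k=8  ,,,,,
,,,,,
@,@@@
,,,,,
,,,,,
@,,,@
,,,,,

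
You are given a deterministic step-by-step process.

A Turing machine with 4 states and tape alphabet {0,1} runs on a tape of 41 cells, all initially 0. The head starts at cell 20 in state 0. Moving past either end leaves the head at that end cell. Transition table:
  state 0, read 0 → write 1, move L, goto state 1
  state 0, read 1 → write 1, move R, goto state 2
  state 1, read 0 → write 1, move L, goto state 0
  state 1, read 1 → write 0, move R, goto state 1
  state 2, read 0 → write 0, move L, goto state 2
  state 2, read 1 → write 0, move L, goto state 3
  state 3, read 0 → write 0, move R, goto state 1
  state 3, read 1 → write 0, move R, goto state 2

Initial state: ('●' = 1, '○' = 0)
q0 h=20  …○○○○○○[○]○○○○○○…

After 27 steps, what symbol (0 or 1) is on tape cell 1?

[0] q0 h=20  …○○○○○○[○]○○○○○○…
[1] q1 h=19  …○○○○○○[○]●○○○○○…
[2] q0 h=18  …○○○○○○[○]●●○○○○…
[3] q1 h=17  …○○○○○○[○]●●●○○○…
[4] q0 h=16  …○○○○○○[○]●●●●○○…
[5] q1 h=15  …○○○○○○[○]●●●●●○…
[6] q0 h=14  …○○○○○○[○]●●●●●●…
[7] q1 h=13  …○○○○○○[○]●●●●●●…
[8] q0 h=12  …○○○○○○[○]●●●●●●…
[9] q1 h=11  …○○○○○○[○]●●●●●●…
[10] q0 h=10  …○○○○○○[○]●●●●●●…
[11] q1 h= 9  …○○○○○○[○]●●●●●●…
[12] q0 h= 8  …○○○○○○[○]●●●●●●…
[13] q1 h= 7  …○○○○○○[○]●●●●●●…
[14] q0 h= 6  |○○○○○○[○]●●●●●●…
[15] q1 h= 5  |○○○○○[○]●●●●●●…
[16] q0 h= 4  |○○○○[○]●●●●●●…
[17] q1 h= 3  |○○○[○]●●●●●●…
[18] q0 h= 2  |○○[○]●●●●●●…
[19] q1 h= 1  |○[○]●●●●●●…
[20] q0 h= 0  |[○]●●●●●●…
[21] q1 h= 0  |[●]●●●●●●…
[22] q1 h= 1  |○[●]●●●●●●…
[23] q1 h= 2  |○○[●]●●●●●●…
[24] q1 h= 3  |○○○[●]●●●●●●…
[25] q1 h= 4  |○○○○[●]●●●●●●…
[26] q1 h= 5  |○○○○○[●]●●●●●●…
[27] q1 h= 6  |○○○○○○[●]●●●●●●…

0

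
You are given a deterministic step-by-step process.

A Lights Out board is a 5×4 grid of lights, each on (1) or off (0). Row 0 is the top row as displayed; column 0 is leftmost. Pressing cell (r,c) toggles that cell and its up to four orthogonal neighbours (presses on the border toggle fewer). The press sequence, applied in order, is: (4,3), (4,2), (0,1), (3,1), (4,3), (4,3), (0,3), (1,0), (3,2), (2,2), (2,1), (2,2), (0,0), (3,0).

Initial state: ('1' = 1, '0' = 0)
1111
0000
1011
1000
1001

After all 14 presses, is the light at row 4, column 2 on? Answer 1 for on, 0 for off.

1

step 0: 1111
0000
1011
1000
1001
step 1: 1111
0000
1011
1001
1010
step 2: 1111
0000
1011
1011
1101
step 3: 0001
0100
1011
1011
1101
step 4: 0001
0100
1111
0101
1001
step 5: 0001
0100
1111
0100
1010
step 6: 0001
0100
1111
0101
1001
step 7: 0010
0101
1111
0101
1001
step 8: 1010
1001
0111
0101
1001
step 9: 1010
1001
0101
0010
1011
step 10: 1010
1011
0010
0000
1011
step 11: 1010
1111
1100
0100
1011
step 12: 1010
1101
1011
0110
1011
step 13: 0110
0101
1011
0110
1011
step 14: 0110
0101
0011
1010
0011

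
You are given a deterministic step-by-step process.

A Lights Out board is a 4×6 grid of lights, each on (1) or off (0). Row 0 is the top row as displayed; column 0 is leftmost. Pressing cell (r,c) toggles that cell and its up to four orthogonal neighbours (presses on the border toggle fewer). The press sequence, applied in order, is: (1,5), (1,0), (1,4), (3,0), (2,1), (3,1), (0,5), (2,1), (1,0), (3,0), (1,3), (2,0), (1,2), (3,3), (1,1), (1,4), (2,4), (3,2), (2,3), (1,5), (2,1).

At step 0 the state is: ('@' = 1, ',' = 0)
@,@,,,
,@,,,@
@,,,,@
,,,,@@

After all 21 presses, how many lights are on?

13

k=0  @,@,,,
,@,,,@
@,,,,@
,,,,@@
k=1  @,@,,@
,@,,@,
@,,,,,
,,,,@@
k=2  ,,@,,@
@,,,@,
,,,,,,
,,,,@@
k=3  ,,@,@@
@,,@,@
,,,,@,
,,,,@@
k=4  ,,@,@@
@,,@,@
@,,,@,
@@,,@@
k=5  ,,@,@@
@@,@,@
,@@,@,
@,,,@@
k=6  ,,@,@@
@@,@,@
,,@,@,
,@@,@@
k=7  ,,@,,,
@@,@,,
,,@,@,
,@@,@@
k=8  ,,@,,,
@,,@,,
@@,,@,
,,@,@@
k=9  @,@,,,
,@,@,,
,@,,@,
,,@,@@
k=10  @,@,,,
,@,@,,
@@,,@,
@@@,@@
k=11  @,@@,,
,@@,@,
@@,@@,
@@@,@@
k=12  @,@@,,
@@@,@,
,,,@@,
,@@,@@
k=13  @,,@,,
@,,@@,
,,@@@,
,@@,@@
k=14  @,,@,,
@,,@@,
,,@,@,
,@,@,@
k=15  @@,@,,
,@@@@,
,@@,@,
,@,@,@
k=16  @@,@@,
,@@,,@
,@@,,,
,@,@,@
k=17  @@,@@,
,@@,@@
,@@@@@
,@,@@@
k=18  @@,@@,
,@@,@@
,@,@@@
,,@,@@
k=19  @@,@@,
,@@@@@
,@@,,@
,,@@@@
k=20  @@,@@@
,@@@,,
,@@,,,
,,@@@@
k=21  @@,@@@
,,@@,,
@,,,,,
,@@@@@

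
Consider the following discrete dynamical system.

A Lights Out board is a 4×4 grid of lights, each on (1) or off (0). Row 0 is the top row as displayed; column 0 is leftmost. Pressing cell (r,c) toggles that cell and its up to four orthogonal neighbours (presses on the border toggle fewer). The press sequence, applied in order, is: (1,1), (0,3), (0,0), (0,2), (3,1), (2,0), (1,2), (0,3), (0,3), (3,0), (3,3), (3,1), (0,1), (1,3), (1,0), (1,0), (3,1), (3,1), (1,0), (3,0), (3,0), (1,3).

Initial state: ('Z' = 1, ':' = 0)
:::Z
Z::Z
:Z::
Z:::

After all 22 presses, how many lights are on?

gen 0: :::Z
Z::Z
:Z::
Z:::
gen 1: :Z:Z
:ZZZ
::::
Z:::
gen 2: :ZZ:
:ZZ:
::::
Z:::
gen 3: Z:Z:
ZZZ:
::::
Z:::
gen 4: ZZ:Z
ZZ::
::::
Z:::
gen 5: ZZ:Z
ZZ::
:Z::
:ZZ:
gen 6: ZZ:Z
:Z::
Z:::
ZZZ:
gen 7: ZZZZ
::ZZ
Z:Z:
ZZZ:
gen 8: ZZ::
::Z:
Z:Z:
ZZZ:
gen 9: ZZZZ
::ZZ
Z:Z:
ZZZ:
gen 10: ZZZZ
::ZZ
::Z:
::Z:
gen 11: ZZZZ
::ZZ
::ZZ
:::Z
gen 12: ZZZZ
::ZZ
:ZZZ
ZZZZ
gen 13: :::Z
:ZZZ
:ZZZ
ZZZZ
gen 14: ::::
:Z::
:ZZ:
ZZZZ
gen 15: Z:::
Z:::
ZZZ:
ZZZZ
gen 16: ::::
:Z::
:ZZ:
ZZZZ
gen 17: ::::
:Z::
::Z:
:::Z
gen 18: ::::
:Z::
:ZZ:
ZZZZ
gen 19: Z:::
Z:::
ZZZ:
ZZZZ
gen 20: Z:::
Z:::
:ZZ:
::ZZ
gen 21: Z:::
Z:::
ZZZ:
ZZZZ
gen 22: Z::Z
Z:ZZ
ZZZZ
ZZZZ

13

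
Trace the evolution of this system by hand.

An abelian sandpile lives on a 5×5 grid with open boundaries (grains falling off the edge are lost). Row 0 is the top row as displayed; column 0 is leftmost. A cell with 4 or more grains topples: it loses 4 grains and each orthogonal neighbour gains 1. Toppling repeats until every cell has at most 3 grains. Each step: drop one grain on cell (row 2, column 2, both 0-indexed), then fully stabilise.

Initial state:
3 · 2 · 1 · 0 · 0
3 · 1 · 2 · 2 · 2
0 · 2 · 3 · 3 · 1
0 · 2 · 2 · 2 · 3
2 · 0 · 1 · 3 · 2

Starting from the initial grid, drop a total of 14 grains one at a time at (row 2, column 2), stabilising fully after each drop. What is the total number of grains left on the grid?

43

0) 3 · 2 · 1 · 0 · 0
3 · 1 · 2 · 2 · 2
0 · 2 · 3 · 3 · 1
0 · 2 · 2 · 2 · 3
2 · 0 · 1 · 3 · 2
1) 3 · 2 · 1 · 0 · 0
3 · 1 · 3 · 3 · 2
0 · 3 · 1 · 0 · 2
0 · 2 · 3 · 3 · 3
2 · 0 · 1 · 3 · 2
2) 3 · 2 · 1 · 0 · 0
3 · 1 · 3 · 3 · 2
0 · 3 · 2 · 0 · 2
0 · 2 · 3 · 3 · 3
2 · 0 · 1 · 3 · 2
3) 3 · 2 · 1 · 0 · 0
3 · 1 · 3 · 3 · 2
0 · 3 · 3 · 0 · 2
0 · 2 · 3 · 3 · 3
2 · 0 · 1 · 3 · 2
4) 3 · 2 · 2 · 1 · 0
3 · 3 · 1 · 0 · 3
1 · 1 · 3 · 3 · 3
1 · 0 · 2 · 2 · 1
2 · 1 · 3 · 1 · 0
5) 3 · 2 · 2 · 1 · 1
3 · 3 · 2 · 2 · 0
1 · 2 · 1 · 1 · 1
1 · 0 · 3 · 3 · 2
2 · 1 · 3 · 1 · 0
6) 3 · 2 · 2 · 1 · 1
3 · 3 · 2 · 2 · 0
1 · 2 · 2 · 1 · 1
1 · 0 · 3 · 3 · 2
2 · 1 · 3 · 1 · 0
7) 3 · 2 · 2 · 1 · 1
3 · 3 · 2 · 2 · 0
1 · 2 · 3 · 1 · 1
1 · 0 · 3 · 3 · 2
2 · 1 · 3 · 1 · 0
8) 3 · 2 · 2 · 1 · 1
3 · 3 · 3 · 2 · 0
1 · 3 · 1 · 3 · 1
1 · 1 · 2 · 0 · 3
2 · 2 · 0 · 3 · 0
9) 3 · 2 · 2 · 1 · 1
3 · 3 · 3 · 2 · 0
1 · 3 · 2 · 3 · 1
1 · 1 · 2 · 0 · 3
2 · 2 · 0 · 3 · 0
10) 3 · 2 · 2 · 1 · 1
3 · 3 · 3 · 2 · 0
1 · 3 · 3 · 3 · 1
1 · 1 · 2 · 0 · 3
2 · 2 · 0 · 3 · 0
11) 1 · 1 · 0 · 3 · 1
1 · 3 · 3 · 0 · 1
3 · 1 · 3 · 1 · 2
1 · 2 · 3 · 1 · 3
2 · 2 · 0 · 3 · 0
12) 1 · 2 · 1 · 3 · 1
2 · 0 · 1 · 1 · 1
3 · 3 · 2 · 2 · 2
1 · 3 · 0 · 2 · 3
2 · 2 · 1 · 3 · 0
13) 1 · 2 · 1 · 3 · 1
2 · 0 · 1 · 1 · 1
3 · 3 · 3 · 2 · 2
1 · 3 · 0 · 2 · 3
2 · 2 · 1 · 3 · 0
14) 1 · 2 · 1 · 3 · 1
3 · 1 · 2 · 1 · 1
0 · 2 · 1 · 3 · 2
3 · 0 · 2 · 2 · 3
2 · 3 · 1 · 3 · 0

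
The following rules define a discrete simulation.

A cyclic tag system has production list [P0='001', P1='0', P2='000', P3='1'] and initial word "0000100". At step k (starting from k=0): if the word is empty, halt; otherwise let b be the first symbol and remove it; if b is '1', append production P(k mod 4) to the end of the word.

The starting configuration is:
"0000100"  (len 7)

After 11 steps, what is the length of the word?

0

k=0  "0000100"  (len 7)
k=1  "000100"  (len 6)
k=2  "00100"  (len 5)
k=3  "0100"  (len 4)
k=4  "100"  (len 3)
k=5  "00001"  (len 5)
k=6  "0001"  (len 4)
k=7  "001"  (len 3)
k=8  "01"  (len 2)
k=9  "1"  (len 1)
k=10  "0"  (len 1)
k=11  (halted — word empty)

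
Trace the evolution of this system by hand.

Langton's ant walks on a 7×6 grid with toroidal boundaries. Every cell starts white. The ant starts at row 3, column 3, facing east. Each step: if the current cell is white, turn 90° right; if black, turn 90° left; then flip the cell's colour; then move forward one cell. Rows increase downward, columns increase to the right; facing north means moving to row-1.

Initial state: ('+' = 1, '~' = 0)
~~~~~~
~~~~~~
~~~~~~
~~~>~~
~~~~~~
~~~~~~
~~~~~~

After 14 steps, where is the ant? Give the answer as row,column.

t=0: ~~~~~~
~~~~~~
~~~~~~
~~~>~~
~~~~~~
~~~~~~
~~~~~~
t=1: ~~~~~~
~~~~~~
~~~~~~
~~~+~~
~~~v~~
~~~~~~
~~~~~~
t=2: ~~~~~~
~~~~~~
~~~~~~
~~~+~~
~~<+~~
~~~~~~
~~~~~~
t=3: ~~~~~~
~~~~~~
~~~~~~
~~^+~~
~~++~~
~~~~~~
~~~~~~
t=4: ~~~~~~
~~~~~~
~~~~~~
~~+>~~
~~++~~
~~~~~~
~~~~~~
t=5: ~~~~~~
~~~~~~
~~~^~~
~~+~~~
~~++~~
~~~~~~
~~~~~~
t=6: ~~~~~~
~~~~~~
~~~+>~
~~+~~~
~~++~~
~~~~~~
~~~~~~
t=7: ~~~~~~
~~~~~~
~~~++~
~~+~v~
~~++~~
~~~~~~
~~~~~~
t=8: ~~~~~~
~~~~~~
~~~++~
~~+<+~
~~++~~
~~~~~~
~~~~~~
t=9: ~~~~~~
~~~~~~
~~~^+~
~~+++~
~~++~~
~~~~~~
~~~~~~
t=10: ~~~~~~
~~~~~~
~~<~+~
~~+++~
~~++~~
~~~~~~
~~~~~~
t=11: ~~~~~~
~~^~~~
~~+~+~
~~+++~
~~++~~
~~~~~~
~~~~~~
t=12: ~~~~~~
~~+>~~
~~+~+~
~~+++~
~~++~~
~~~~~~
~~~~~~
t=13: ~~~~~~
~~++~~
~~+v+~
~~+++~
~~++~~
~~~~~~
~~~~~~
t=14: ~~~~~~
~~++~~
~~<++~
~~+++~
~~++~~
~~~~~~
~~~~~~

2,2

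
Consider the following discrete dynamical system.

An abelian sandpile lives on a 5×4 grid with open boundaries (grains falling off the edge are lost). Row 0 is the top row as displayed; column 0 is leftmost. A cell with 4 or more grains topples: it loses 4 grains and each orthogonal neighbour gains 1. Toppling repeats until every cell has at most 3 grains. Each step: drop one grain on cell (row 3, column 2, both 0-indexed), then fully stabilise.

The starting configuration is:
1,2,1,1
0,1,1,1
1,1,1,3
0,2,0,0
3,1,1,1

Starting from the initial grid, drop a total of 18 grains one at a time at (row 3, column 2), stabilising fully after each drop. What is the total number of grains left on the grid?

[0] 1,2,1,1
0,1,1,1
1,1,1,3
0,2,0,0
3,1,1,1
[1] 1,2,1,1
0,1,1,1
1,1,1,3
0,2,1,0
3,1,1,1
[2] 1,2,1,1
0,1,1,1
1,1,1,3
0,2,2,0
3,1,1,1
[3] 1,2,1,1
0,1,1,1
1,1,1,3
0,2,3,0
3,1,1,1
[4] 1,2,1,1
0,1,1,1
1,1,2,3
0,3,0,1
3,1,2,1
[5] 1,2,1,1
0,1,1,1
1,1,2,3
0,3,1,1
3,1,2,1
[6] 1,2,1,1
0,1,1,1
1,1,2,3
0,3,2,1
3,1,2,1
[7] 1,2,1,1
0,1,1,1
1,1,2,3
0,3,3,1
3,1,2,1
[8] 1,2,1,1
0,1,1,1
1,2,3,3
1,0,1,2
3,2,3,1
[9] 1,2,1,1
0,1,1,1
1,2,3,3
1,0,2,2
3,2,3,1
[10] 1,2,1,1
0,1,1,1
1,2,3,3
1,0,3,2
3,2,3,1
[11] 1,2,1,1
0,1,2,2
1,3,1,1
1,1,3,0
3,3,0,3
[12] 1,2,1,1
0,1,2,2
1,3,2,1
1,2,0,1
3,3,1,3
[13] 1,2,1,1
0,1,2,2
1,3,2,1
1,2,1,1
3,3,1,3
[14] 1,2,1,1
0,1,2,2
1,3,2,1
1,2,2,1
3,3,1,3
[15] 1,2,1,1
0,1,2,2
1,3,2,1
1,2,3,1
3,3,1,3
[16] 1,2,1,1
0,1,2,2
1,3,3,1
1,3,0,2
3,3,2,3
[17] 1,2,1,1
0,1,2,2
1,3,3,1
1,3,1,2
3,3,2,3
[18] 1,2,1,1
0,1,2,2
1,3,3,1
1,3,2,2
3,3,2,3

37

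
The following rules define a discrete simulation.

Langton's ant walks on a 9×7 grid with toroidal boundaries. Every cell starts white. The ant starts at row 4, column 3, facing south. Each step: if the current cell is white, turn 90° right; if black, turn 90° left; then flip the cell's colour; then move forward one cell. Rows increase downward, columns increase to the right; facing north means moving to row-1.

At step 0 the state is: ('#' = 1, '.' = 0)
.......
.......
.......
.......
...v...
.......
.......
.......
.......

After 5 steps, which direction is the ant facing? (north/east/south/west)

east

0) .......
.......
.......
.......
...v...
.......
.......
.......
.......
1) .......
.......
.......
.......
..<#...
.......
.......
.......
.......
2) .......
.......
.......
..^....
..##...
.......
.......
.......
.......
3) .......
.......
.......
..#>...
..##...
.......
.......
.......
.......
4) .......
.......
.......
..##...
..#v...
.......
.......
.......
.......
5) .......
.......
.......
..##...
..#.>..
.......
.......
.......
.......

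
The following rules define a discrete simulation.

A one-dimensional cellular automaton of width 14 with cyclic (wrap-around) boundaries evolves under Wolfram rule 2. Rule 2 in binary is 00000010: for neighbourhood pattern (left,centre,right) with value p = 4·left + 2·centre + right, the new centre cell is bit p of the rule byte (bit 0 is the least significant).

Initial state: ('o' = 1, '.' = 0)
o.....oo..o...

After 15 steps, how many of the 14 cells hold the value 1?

gen 0: o.....oo..o...
gen 1: .....o...o...o
gen 2: ....o...o...o.
gen 3: ...o...o...o..
gen 4: ..o...o...o...
gen 5: .o...o...o....
gen 6: o...o...o.....
gen 7: ...o...o.....o
gen 8: ..o...o.....o.
gen 9: .o...o.....o..
gen 10: o...o.....o...
gen 11: ...o.....o...o
gen 12: ..o.....o...o.
gen 13: .o.....o...o..
gen 14: o.....o...o...
gen 15: .....o...o...o

3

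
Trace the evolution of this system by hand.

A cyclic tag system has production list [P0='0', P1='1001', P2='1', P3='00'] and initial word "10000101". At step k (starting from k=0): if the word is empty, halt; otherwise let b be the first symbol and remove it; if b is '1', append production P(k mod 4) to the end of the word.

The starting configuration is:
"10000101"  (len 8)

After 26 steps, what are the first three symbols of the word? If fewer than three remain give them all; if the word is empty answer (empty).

(empty)

t=0: "10000101"  (len 8)
t=1: "00001010"  (len 8)
t=2: "0001010"  (len 7)
t=3: "001010"  (len 6)
t=4: "01010"  (len 5)
t=5: "1010"  (len 4)
t=6: "0101001"  (len 7)
t=7: "101001"  (len 6)
t=8: "0100100"  (len 7)
t=9: "100100"  (len 6)
t=10: "001001001"  (len 9)
t=11: "01001001"  (len 8)
t=12: "1001001"  (len 7)
t=13: "0010010"  (len 7)
t=14: "010010"  (len 6)
t=15: "10010"  (len 5)
t=16: "001000"  (len 6)
t=17: "01000"  (len 5)
t=18: "1000"  (len 4)
t=19: "0001"  (len 4)
t=20: "001"  (len 3)
t=21: "01"  (len 2)
t=22: "1"  (len 1)
t=23: "1"  (len 1)
t=24: "00"  (len 2)
t=25: "0"  (len 1)
t=26: (halted — word empty)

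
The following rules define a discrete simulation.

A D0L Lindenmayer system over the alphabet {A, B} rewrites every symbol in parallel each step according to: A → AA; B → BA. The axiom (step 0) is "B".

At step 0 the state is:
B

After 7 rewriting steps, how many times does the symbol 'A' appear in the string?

127

t=0: B
t=1: BA
t=2: BAAA
t=3: BAAAAAAA
t=4: BAAAAAAAAAAAAAAA
t=5: BAAAAAAAAAAAAAAAAAAAAAAAAAAAAAAA
t=6: BAAAAAAAAAAAAAAAAAAAAAAAAAAAAAAAAAAAAAAAAAAAAAAAAAAAAAAAAAAAAAAA
t=7: BAAAAAAAAAAAAAAAAAAAAAAAAAAAAAAAAAAAAAAAAAAAAAAAAAAAAAAAAA…AAAAAAAAAAAAAAAAAAAAAAAAAAAAAAAAAAAAAAAAAAAAAAAAAAAAAAAAAA  (len 128)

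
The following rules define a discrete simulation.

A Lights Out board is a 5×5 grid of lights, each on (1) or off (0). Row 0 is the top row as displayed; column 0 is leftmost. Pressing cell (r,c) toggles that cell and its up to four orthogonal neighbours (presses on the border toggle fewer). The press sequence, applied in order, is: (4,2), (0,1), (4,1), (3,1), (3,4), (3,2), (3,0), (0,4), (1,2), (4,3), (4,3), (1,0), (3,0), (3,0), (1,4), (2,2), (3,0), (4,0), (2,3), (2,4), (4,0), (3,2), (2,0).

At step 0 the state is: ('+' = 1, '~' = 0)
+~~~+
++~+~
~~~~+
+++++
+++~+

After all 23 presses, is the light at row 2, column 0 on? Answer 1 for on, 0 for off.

[0] +~~~+
++~+~
~~~~+
+++++
+++~+
[1] +~~~+
++~+~
~~~~+
++~++
+~~++
[2] ~++~+
+~~+~
~~~~+
++~++
+~~++
[3] ~++~+
+~~+~
~~~~+
+~~++
~++++
[4] ~++~+
+~~+~
~+~~+
~++++
~~+++
[5] ~++~+
+~~+~
~+~~~
~++~~
~~++~
[6] ~++~+
+~~+~
~++~~
~~~+~
~~~+~
[7] ~++~+
+~~+~
+++~~
++~+~
+~~+~
[8] ~+++~
+~~++
+++~~
++~+~
+~~+~
[9] ~+~+~
+++~+
++~~~
++~+~
+~~+~
[10] ~+~+~
+++~+
++~~~
++~~~
+~+~+
[11] ~+~+~
+++~+
++~~~
++~+~
+~~+~
[12] ++~+~
~~+~+
~+~~~
++~+~
+~~+~
[13] ++~+~
~~+~+
++~~~
~~~+~
~~~+~
[14] ++~+~
~~+~+
~+~~~
++~+~
+~~+~
[15] ++~++
~~++~
~+~~+
++~+~
+~~+~
[16] ++~++
~~~+~
~~+++
++++~
+~~+~
[17] ++~++
~~~+~
+~+++
~~++~
~~~+~
[18] ++~++
~~~+~
+~+++
+~++~
++~+~
[19] ++~++
~~~~~
+~~~~
+~+~~
++~+~
[20] ++~++
~~~~+
+~~++
+~+~+
++~+~
[21] ++~++
~~~~+
+~~++
~~+~+
~~~+~
[22] ++~++
~~~~+
+~+++
~+~++
~~++~
[23] ++~++
+~~~+
~++++
++~++
~~++~

0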